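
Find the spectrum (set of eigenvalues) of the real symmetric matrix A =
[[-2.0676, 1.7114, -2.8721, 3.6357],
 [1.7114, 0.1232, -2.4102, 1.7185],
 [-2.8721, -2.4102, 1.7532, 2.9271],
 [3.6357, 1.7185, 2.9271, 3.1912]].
sigma(A) ≈ {-6, -2, 5, 6}

A is real symmetric, so its spectrum consists of real eigenvalues. Expanding the characteristic polynomial of the displayed matrix gives
  det(λ I - A) = p(λ) = λ^4 + (-3)λ^3 + (-46)λ^2 + (108)λ + (359.9987).
Solving p(λ) = 0 yields eigenvalues ≈ -6, -2, 5, 6. (A is shown rounded to 4 decimals, so these recover the underlying integer eigenvalues to within that precision.)
Verification: the trace of A = 3 equals the sum of eigenvalues 3, and det(A) ≈ 359.9987 matches the eigenvalue product 360.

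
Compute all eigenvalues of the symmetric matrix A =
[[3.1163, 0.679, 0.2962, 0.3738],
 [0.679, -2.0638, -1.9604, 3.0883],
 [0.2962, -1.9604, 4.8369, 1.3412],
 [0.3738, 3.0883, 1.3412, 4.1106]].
sigma(A) ≈ {-4, 3, 5, 6}

A is real symmetric, so its spectrum consists of real eigenvalues. Expanding the characteristic polynomial of the displayed matrix gives
  det(λ I - A) = p(λ) = λ^4 + (-10)λ^3 + (7)λ^2 + (161.9967)λ + (-359.9928).
Solving p(λ) = 0 yields eigenvalues ≈ -4, 3, 5, 6. (A is shown rounded to 4 decimals, so these recover the underlying integer eigenvalues to within that precision.)
Verification: the trace of A = 10 equals the sum of eigenvalues 10, and det(A) ≈ -359.9928 matches the eigenvalue product -360.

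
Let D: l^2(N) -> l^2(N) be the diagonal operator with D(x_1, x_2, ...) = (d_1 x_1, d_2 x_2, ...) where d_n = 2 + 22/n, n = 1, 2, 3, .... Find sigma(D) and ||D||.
sigma(D) = {2 + 22/n : n ≥ 1} ∪ {2}; ||D|| = 24

A bounded diagonal operator on l^2 with diagonal entries d_n has spectrum equal to the closure of {d_n : n ≥ 1}: every d_n is an eigenvalue (with eigenvector e_n), so {d_n} ⊂ sigma(D); the spectrum is closed, so its closure is too; and for lambda not in the closure, (D - lambda I) has bounded inverse (the diagonal entries 1/(d_n - lambda) are bounded). For our sequence d_n = 2 + 22/n, n = 1, 2, 3, ...:
  - {d_n} = {2 + 22/n : n ≥ 1}; the only limit point is 2
  - closure = {2 + 22/n : n ≥ 1} ∪ {2}
For the norm: a diagonal operator has ||D|| = sup_n |d_n|. Here d_n = 2 + 22/n is positive and decreasing, so sup_n |d_n| = d_1 = 2 + 22 = 24. So ||D|| = 24.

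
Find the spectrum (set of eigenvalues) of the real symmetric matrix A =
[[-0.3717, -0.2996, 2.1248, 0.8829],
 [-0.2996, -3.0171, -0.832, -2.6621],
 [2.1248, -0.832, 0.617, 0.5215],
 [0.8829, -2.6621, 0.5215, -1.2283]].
sigma(A) ≈ {-5, -2, 0, 3}

A is real symmetric, so its spectrum consists of real eigenvalues. Expanding the characteristic polynomial of the displayed matrix gives
  det(λ I - A) = p(λ) = λ^4 + (4)λ^3 + (-11)λ^2 + (-30)λ + (0).
Solving p(λ) = 0 yields eigenvalues ≈ -5, -2, 0, 3. (A is shown rounded to 4 decimals, so these recover the underlying integer eigenvalues to within that precision.)
Verification: the trace of A = -4 equals the sum of eigenvalues -4, and det(A) ≈ -0.0001 matches the eigenvalue product 0.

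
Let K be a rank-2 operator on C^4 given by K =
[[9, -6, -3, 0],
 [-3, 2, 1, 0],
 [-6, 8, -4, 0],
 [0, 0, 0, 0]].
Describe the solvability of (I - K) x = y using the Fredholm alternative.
(I - K) is invertible (det(I - K) = -76 ≠ 0), so for every y in C^4 the equation (I - K) x = y has a unique solution.

K has rank 2 and factors as K = U V^T = u1 v1^T + u2 v2^T with u1 = (0, 0, 2, 0), v1 = (0, 2, -3, 0), u2 = (-3, 1, 2, 0), v2 = (-3, 2, 1, 0) (multiplying out reproduces the displayed K). The nonzero eigenvalues of U V^T coincide with those of the 2 x 2 matrix G = V^T U = [[v1·u1, v1·u2], [v2·u1, v2·u2]] = [[-6, -4], [2, 13]], and by the Sylvester determinant identity det(I_4 - U V^T) = det(I_2 - V^T U) = det([[7, 4], [-2, -12]]) = (7)(-12) - (4)(-2) = -76. (Direct check: I - K =
[[-8, 6, 3, 0],
 [3, -1, -1, 0],
 [6, -8, 5, 0],
 [0, 0, 0, 1]]
has determinant -76.) The finite-dimensional Fredholm alternative says: either (I - K) is invertible, or ker(I - K) ≠ {0} and then range(I - K) = ker((I - K)^*)^⊥, with dim ker(I - K) = dim ker((I - K)^*). Since det(I - K) ≠ 0, 1 is not an eigenvalue of K and ker(I - K) = {0}, so we are in the first case: for every y there is a unique x = (I - K)^(-1) y. (Explicitly, by the Woodbury identity, (I - U V^T)^(-1) = I + U (I_2 - G)^(-1) V^T.)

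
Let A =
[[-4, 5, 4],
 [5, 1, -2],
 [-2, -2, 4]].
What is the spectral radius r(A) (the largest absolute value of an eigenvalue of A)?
r(A) ≈ 6.8253

The eigenvalues of A are the roots of its characteristic polynomial. With M = A (coefficients from the trace, the sum of principal 2x2 minors, and det A):
  p(λ) = det(λ I - M) = λ^3 - λ^2 - 37λ + 112.
No integer candidate from the rational root theorem (±divisors of 112) is a root, so the roots are irrational. The cubic discriminant is Δ = -59667 < 0, so there is one real root and a complex-conjugate pair. p(-7) = -21 and p(-6) = 82 have opposite signs, so a root lies in (-7, -6); Newton's method refines it to λ ≈ -6.8253. Dividing out (λ - (-6.8253)) leaves approximately λ^2 - 7.8253λ + 16.4096. For λ^2 - 7.8253λ + 16.4096 the discriminant is -4.4035. It is negative, so the remaining roots are the complex-conjugate pair λ ≈ 3.9126 ± 1.0492i. Their product equals the constant term, so |λ|^2 ≈ 16.4096 and |λ| ≈ 4.0509.
Thus the eigenvalues (to 4 decimals) are -6.8253 (modulus 6.8253); 3.9126 ± 1.0492i (modulus 4.0509). The spectral radius is the largest modulus: r(A) ≈ 6.8253. (Cross-check: r(A) ≤ ||A||_2 ≈ 8.9039; equality holds whenever A is normal, though it can also hold for some non-normal A.)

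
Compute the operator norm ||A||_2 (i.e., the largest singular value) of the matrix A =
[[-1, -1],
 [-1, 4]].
||A||_2 = sqrt((19 + sqrt(261))/2) ≈ 4.1926 (= sqrt(largest eigenvalue of A^T A))

||A||_2 = sigma_max(A) = sqrt(lambda_max(A^T A)). Form the symmetric matrix M = A^T A =
[[2, -3],
 [-3, 17]].
Its characteristic polynomial (trace, determinant of M give the coefficients) is
  p(λ) = det(λ I - M) = λ^2 - 19λ + 25.
For λ^2 - 19λ + 25 the discriminant is 261. It is nonnegative but not a perfect square, so the roots are real and irrational: λ = (19 ± sqrt(261))/2 ≈ 17.5777, 1.4223.
So the eigenvalues of A^T A are ≈ 1.4223, 17.5777 (all ≥ 0, as they must be for A^T A). The largest is λ_max = (19 + sqrt(261))/2 ≈ 17.5777, hence ||A||_2 = sqrt(λ_max) = sqrt((19 + sqrt(261))/2) ≈ 4.1926.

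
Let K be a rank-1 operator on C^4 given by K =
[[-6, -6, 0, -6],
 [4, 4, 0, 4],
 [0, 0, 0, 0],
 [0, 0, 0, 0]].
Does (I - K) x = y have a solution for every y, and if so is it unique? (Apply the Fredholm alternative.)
(I - K) is invertible (det(I - K) = 3 ≠ 0), so for every y in C^4 the equation (I - K) x = y has a unique solution.

K has rank 1, so it is an outer product K = u v^T: every row of K is a multiple of one row vector. Reading off the entries, u = (-3, 2, 0, 0) and v = (2, 2, 0, 2) (row i of K equals u_i·v^T). A rank-one matrix u v^T satisfies K u = u (v·u) and kills the (3)-dimensional subspace v^⊥, so its characteristic polynomial is lambda^3 (lambda - v·u) with v·u = tr K = -2. Hence the eigenvalues of I - K are 1 (multiplicity 3) and 1 - (-2) = 3, so det(I - K) = 3. (Direct check: I - K =
[[7, 6, 0, 6],
 [-4, -3, 0, -4],
 [0, 0, 1, 0],
 [0, 0, 0, 1]]
has determinant 3.) The finite-dimensional Fredholm alternative says: either (I - K) is invertible, or ker(I - K) ≠ {0} and then range(I - K) = ker((I - K)^*)^⊥, with dim ker(I - K) = dim ker((I - K)^*). Since det(I - K) ≠ 0, 1 is not an eigenvalue of K and ker(I - K) = {0}, so we are in the first case: for every y there is a unique x = (I - K)^(-1) y. Explicitly, by the Sherman–Morrison formula, (I - u v^T)^(-1) = I + u v^T/(1 - v·u), i.e. (I - K)^(-1) = I + K/(3).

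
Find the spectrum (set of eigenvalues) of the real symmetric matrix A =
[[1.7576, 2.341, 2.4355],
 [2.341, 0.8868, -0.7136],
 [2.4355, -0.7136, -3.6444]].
sigma(A) ≈ {-5, 0, 4}

A is real symmetric, so its spectrum consists of real eigenvalues. Expanding the characteristic polynomial of the displayed matrix gives
  det(λ I - A) = p(λ) = λ^3 + (1)λ^2 + (-20)λ + (0).
Solving p(λ) = 0 yields eigenvalues ≈ -5, 0, 4. (A is shown rounded to 4 decimals, so these recover the underlying integer eigenvalues to within that precision.)
Verification: the trace of A = -1 equals the sum of eigenvalues -1, and det(A) ≈ -0.0004 matches the eigenvalue product 0.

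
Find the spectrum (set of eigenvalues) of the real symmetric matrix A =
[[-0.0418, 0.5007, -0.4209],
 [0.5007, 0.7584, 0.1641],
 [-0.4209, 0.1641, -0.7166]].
sigma(A) ≈ {-1, 0, 1}

A is real symmetric, so its spectrum consists of real eigenvalues. Expanding the characteristic polynomial of the displayed matrix gives
  det(λ I - A) = p(λ) = λ^3 + (0)λ^2 + (-1)λ + (0).
Solving p(λ) = 0 yields eigenvalues ≈ -1, 0, 1. (A is shown rounded to 4 decimals, so these recover the underlying integer eigenvalues to within that precision.)
Verification: the trace of A = 0 equals the sum of eigenvalues 0, and det(A) ≈ -0.0000 matches the eigenvalue product 0.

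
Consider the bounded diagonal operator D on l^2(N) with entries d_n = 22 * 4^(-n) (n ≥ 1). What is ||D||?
||D|| = 11/2 (attained at n = 1)

For D diagonal, ||D|| = sup_n |d_n|. The sequence d_n = 22 * 4^(-n) is positive and strictly decreasing (ratio 4^(-1) < 1), so the supremum is d_1 = 22/4 = 11/2. Hence ||D|| = 11/2.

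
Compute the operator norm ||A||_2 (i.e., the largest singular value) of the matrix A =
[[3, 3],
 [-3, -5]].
||A||_2 = sqrt((52 + sqrt(2560))/2) ≈ 7.1623 (= sqrt(largest eigenvalue of A^T A))

||A||_2 = sigma_max(A) = sqrt(lambda_max(A^T A)). Form the symmetric matrix M = A^T A =
[[18, 24],
 [24, 34]].
Its characteristic polynomial (trace, determinant of M give the coefficients) is
  p(λ) = det(λ I - M) = λ^2 - 52λ + 36.
For λ^2 - 52λ + 36 the discriminant is 2560. It is nonnegative but not a perfect square, so the roots are real and irrational: λ = (52 ± sqrt(2560))/2 ≈ 51.2982, 0.7018.
So the eigenvalues of A^T A are ≈ 0.7018, 51.2982 (all ≥ 0, as they must be for A^T A). The largest is λ_max = (52 + sqrt(2560))/2 ≈ 51.2982, hence ||A||_2 = sqrt(λ_max) = sqrt((52 + sqrt(2560))/2) ≈ 7.1623.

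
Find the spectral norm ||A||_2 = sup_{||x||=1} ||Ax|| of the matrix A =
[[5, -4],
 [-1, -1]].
||A||_2 = sqrt((43 + sqrt(1525))/2) ≈ 6.4051 (= sqrt(largest eigenvalue of A^T A))

||A||_2 = sigma_max(A) = sqrt(lambda_max(A^T A)). Form the symmetric matrix M = A^T A =
[[26, -19],
 [-19, 17]].
Its characteristic polynomial (trace, determinant of M give the coefficients) is
  p(λ) = det(λ I - M) = λ^2 - 43λ + 81.
For λ^2 - 43λ + 81 the discriminant is 1525. It is nonnegative but not a perfect square, so the roots are real and irrational: λ = (43 ± sqrt(1525))/2 ≈ 41.0256, 1.9744.
So the eigenvalues of A^T A are ≈ 1.9744, 41.0256 (all ≥ 0, as they must be for A^T A). The largest is λ_max = (43 + sqrt(1525))/2 ≈ 41.0256, hence ||A||_2 = sqrt(λ_max) = sqrt((43 + sqrt(1525))/2) ≈ 6.4051.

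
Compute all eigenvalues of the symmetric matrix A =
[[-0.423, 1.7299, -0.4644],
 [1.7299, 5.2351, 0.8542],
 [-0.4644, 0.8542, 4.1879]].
sigma(A) ≈ {-1, 4, 6}

A is real symmetric, so its spectrum consists of real eigenvalues. Expanding the characteristic polynomial of the displayed matrix gives
  det(λ I - A) = p(λ) = λ^3 + (-9)λ^2 + (14)λ + (24).
Solving p(λ) = 0 yields eigenvalues ≈ -1, 4, 6. (A is shown rounded to 4 decimals, so these recover the underlying integer eigenvalues to within that precision.)
Verification: the trace of A = 9 equals the sum of eigenvalues 9, and det(A) ≈ -23.9993 matches the eigenvalue product -24.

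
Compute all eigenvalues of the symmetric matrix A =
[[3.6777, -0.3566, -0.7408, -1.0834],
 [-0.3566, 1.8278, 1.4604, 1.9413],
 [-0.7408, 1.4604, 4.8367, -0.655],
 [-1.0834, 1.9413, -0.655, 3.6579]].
sigma(A) ≈ {0, 3, 5, 6}

A is real symmetric, so its spectrum consists of real eigenvalues. Expanding the characteristic polynomial of the displayed matrix gives
  det(λ I - A) = p(λ) = λ^4 + (-14)λ^3 + (63.0011)λ^2 + (-90.004)λ + (0.0044).
Solving p(λ) = 0 yields eigenvalues ≈ 0, 3, 5, 6. (A is shown rounded to 4 decimals, so these recover the underlying integer eigenvalues to within that precision.)
Verification: the trace of A = 14 equals the sum of eigenvalues 14, and det(A) ≈ 0.0044 matches the eigenvalue product 0.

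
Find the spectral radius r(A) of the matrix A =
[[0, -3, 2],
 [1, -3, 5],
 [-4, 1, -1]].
r(A) ≈ 4.4093

The eigenvalues of A are the roots of its characteristic polynomial. With M = A (coefficients from the trace, the sum of principal 2x2 minors, and det A):
  p(λ) = det(λ I - M) = λ^3 + 4λ^2 + 9λ - 35.
No integer candidate from the rational root theorem (±divisors of 35) is a root, so the roots are irrational. The cubic discriminant is Δ = -48415 < 0, so there is one real root and a complex-conjugate pair. p(1) = -21 and p(2) = 7 have opposite signs, so a root lies in (1, 2); Newton's method refines it to λ ≈ 1.8002. Dividing out (λ - (1.8002)) leaves approximately λ^2 + 5.8002λ + 19.4418. For λ^2 + 5.8002λ + 19.4418 the discriminant is -44.1245. It is negative, so the remaining roots are the complex-conjugate pair λ ≈ -2.9001 ± 3.3213i. Their product equals the constant term, so |λ|^2 ≈ 19.4418 and |λ| ≈ 4.4093.
Thus the eigenvalues (to 4 decimals) are 1.8002 (modulus 1.8002); -2.9001 ± 3.3213i (modulus 4.4093). The spectral radius is the largest modulus: r(A) ≈ 4.4093. (Cross-check: r(A) ≤ ||A||_2 ≈ 7.1415; equality holds whenever A is normal, though it can also hold for some non-normal A.)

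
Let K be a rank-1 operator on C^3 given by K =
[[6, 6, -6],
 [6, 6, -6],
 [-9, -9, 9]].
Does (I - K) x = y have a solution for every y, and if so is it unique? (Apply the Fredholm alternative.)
(I - K) is invertible (det(I - K) = -20 ≠ 0), so for every y in C^3 the equation (I - K) x = y has a unique solution.

K has rank 1, so it is an outer product K = u v^T: every row of K is a multiple of one row vector. Reading off the entries, u = (-2, -2, 3) and v = (-3, -3, 3) (row i of K equals u_i·v^T). A rank-one matrix u v^T satisfies K u = u (v·u) and kills the (2)-dimensional subspace v^⊥, so its characteristic polynomial is lambda^2 (lambda - v·u) with v·u = tr K = 21. Hence the eigenvalues of I - K are 1 (multiplicity 2) and 1 - (21) = -20, so det(I - K) = -20. (Direct check: I - K =
[[-5, -6, 6],
 [-6, -5, 6],
 [9, 9, -8]]
has determinant -20.) The finite-dimensional Fredholm alternative says: either (I - K) is invertible, or ker(I - K) ≠ {0} and then range(I - K) = ker((I - K)^*)^⊥, with dim ker(I - K) = dim ker((I - K)^*). Since det(I - K) ≠ 0, 1 is not an eigenvalue of K and ker(I - K) = {0}, so we are in the first case: for every y there is a unique x = (I - K)^(-1) y. Explicitly, by the Sherman–Morrison formula, (I - u v^T)^(-1) = I + u v^T/(1 - v·u), i.e. (I - K)^(-1) = I + K/(-20).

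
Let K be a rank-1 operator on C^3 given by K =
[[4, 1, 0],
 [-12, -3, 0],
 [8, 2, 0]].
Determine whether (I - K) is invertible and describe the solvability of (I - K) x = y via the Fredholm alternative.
(I - K) is singular (det(I - K) = 0, i.e. 1 ∈ sigma(K)). (I - K) x = y is solvable iff y ⊥ ker((I - K)^*) = span{(4, 1, 0)}, i.e. iff 4y_1 + y_2 = 0. When solvable, the solutions are x = y + c·(1, -3, 2), c arbitrary (ker(I - K) = span{(1, -3, 2)}, dimension 1).

K has rank 1, so it is an outer product K = u v^T: every row of K is a multiple of one row vector. Reading off the entries, u = (1, -3, 2) and v = (4, 1, 0) (row i of K equals u_i·v^T). A rank-one matrix u v^T satisfies K u = u (v·u) and kills the (2)-dimensional subspace v^⊥, so its characteristic polynomial is lambda^2 (lambda - v·u) with v·u = tr K = 1. Hence the eigenvalues of I - K are 1 (multiplicity 2) and 1 - (1) = 0, so det(I - K) = 0. (Direct check: I - K =
[[-3, -1, 0],
 [12, 4, 0],
 [-8, -2, 1]]
has determinant 0.) So 1 is an eigenvalue of K and (I - K) is not invertible. The finite-dimensional Fredholm alternative says: either (I - K) is invertible, or ker(I - K) ≠ {0} and then range(I - K) = ker((I - K)^*)^⊥, with dim ker(I - K) = dim ker((I - K)^*). We are in the second case, so we need both kernels. Kernel of I - K: (I - K) u = u - u (v·u) = u - u = 0, so ker(I - K) = span{u} = span{(1, -3, 2)} (it is exactly 1-dimensional because rank(I - K) = 2). Kernel of the adjoint: K is real, so (I - K)^* = I - K^T = I - v u^T, and (I - v u^T) v = v - v (u·v) = 0; hence ker((I - K)^*) = span{v} = span{(4, 1, 0)}. Therefore (I - K) x = y is solvable iff <y, v> = 0, i.e. iff 4y_1 + y_2 = 0. When this holds, K y = u (v·y) = 0, so (I - K) y = y and x = y is a particular solution; the full solution set is the line x = y + c·u = y + c·(1, -3, 2), c ∈ C.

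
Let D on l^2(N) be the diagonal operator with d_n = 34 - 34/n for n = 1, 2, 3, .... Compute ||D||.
||D|| = 34

For a diagonal operator on l^2 with entries d_n, ||D|| = sup_n |d_n|. Here d_1 = 0, d_2 = 17, ..., and d_n = 34 - 34/n increases monotonically toward 34. All terms lie in [0, 34), so |d_n| = d_n and the supremum is the limit 34, which is not attained by any individual d_n. Hence ||D|| = 34.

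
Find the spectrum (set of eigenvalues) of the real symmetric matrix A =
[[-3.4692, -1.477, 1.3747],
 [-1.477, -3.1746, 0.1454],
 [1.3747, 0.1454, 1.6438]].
sigma(A) ≈ {-5, -2, 2}

A is real symmetric, so its spectrum consists of real eigenvalues. Expanding the characteristic polynomial of the displayed matrix gives
  det(λ I - A) = p(λ) = λ^3 + (5)λ^2 + (-4)λ + (-20).
Solving p(λ) = 0 yields eigenvalues ≈ -5, -2, 2. (A is shown rounded to 4 decimals, so these recover the underlying integer eigenvalues to within that precision.)
Verification: the trace of A = -5 equals the sum of eigenvalues -5, and det(A) ≈ 20.0000 matches the eigenvalue product 20.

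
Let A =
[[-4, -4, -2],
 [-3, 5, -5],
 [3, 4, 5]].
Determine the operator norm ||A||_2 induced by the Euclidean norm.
||A||_2 ≈ 9.3248 (= sqrt(largest eigenvalue of A^T A))

||A||_2 = sigma_max(A) = sqrt(lambda_max(A^T A)). Form the symmetric matrix M = A^T A =
[[34, 13, 38],
 [13, 57, 3],
 [38, 3, 54]].
Its characteristic polynomial (trace, sum of principal 2x2 minors, determinant of M give the coefficients) is
  p(λ) = det(λ I - M) = λ^3 - 145λ^2 + 5230λ - 15876.
No integer candidate from the rational root theorem (±divisors of 15876) is a root, so the roots are irrational. The cubic discriminant is Δ = 19179056148 > 0, so there are three distinct real roots. p(3) = -1464 and p(4) = 2788 have opposite signs, so a root lies in (3, 4); Newton's method refines it to λ ≈ 3.3372. p(54) = 1188 and p(55) = -476 have opposite signs, so a root lies in (54, 55); Newton's method refines it to λ ≈ 54.7116. p(86) = -2460 and p(87) = 132 have opposite signs, so a root lies in (86, 87); Newton's method refines it to λ ≈ 86.9511. Check (Vieta): the three roots sum to 145, matching tr M = 145.
So the eigenvalues of A^T A are ≈ 3.3372, 54.7116, 86.9511 (all ≥ 0, as they must be for A^T A). The largest is λ_max ≈ 86.9511, hence ||A||_2 = sqrt(λ_max) ≈ 9.3248.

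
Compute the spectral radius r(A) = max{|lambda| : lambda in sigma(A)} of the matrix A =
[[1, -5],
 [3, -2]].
r(A) = sqrt(13) ≈ 3.6056

The eigenvalues of A are the roots of its characteristic polynomial. With M = A (coefficients from the trace and determinant):
  p(λ) = det(λ I - M) = λ^2 + λ + 13.
For λ^2 + λ + 13 the discriminant is -51. It is negative, so the roots are the complex-conjugate pair λ = -1/2 ± (sqrt(51)/2) i ≈ -0.5 ± 3.5707i. For a conjugate pair the product of the roots equals the constant term, so |λ|^2 = 13 and |λ| = sqrt(13) ≈ 3.6056.
Thus the eigenvalues (to 4 decimals) are -0.5 ± 3.5707i (modulus 3.6056). The spectral radius is the largest modulus: r(A) = sqrt(13) ≈ 3.6056. (Cross-check: r(A) ≤ ||A||_2 ≈ 5.8339; equality holds whenever A is normal, though it can also hold for some non-normal A.)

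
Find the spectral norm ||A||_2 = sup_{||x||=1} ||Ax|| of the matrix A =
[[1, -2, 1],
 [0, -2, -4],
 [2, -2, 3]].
||A||_2 ≈ 5.3217 (= sqrt(largest eigenvalue of A^T A))

||A||_2 = sigma_max(A) = sqrt(lambda_max(A^T A)). Form the symmetric matrix M = A^T A =
[[5, -6, 7],
 [-6, 12, 0],
 [7, 0, 26]].
Its characteristic polynomial (trace, sum of principal 2x2 minors, determinant of M give the coefficients) is
  p(λ) = det(λ I - M) = λ^3 - 43λ^2 + 417λ - 36.
No integer candidate from the rational root theorem (±divisors of 36) is a root, so the roots are irrational. The cubic discriminant is Δ = 31609197 > 0, so there are three distinct real roots. p(0) = -36 and p(1) = 339 have opposite signs, so a root lies in (0, 1); Newton's method refines it to λ ≈ 0.0871. p(14) = 118 and p(15) = -81 have opposite signs, so a root lies in (14, 15); Newton's method refines it to λ ≈ 14.5922. p(28) = -120 and p(29) = 283 have opposite signs, so a root lies in (28, 29); Newton's method refines it to λ ≈ 28.3206. Check (Vieta): the three roots sum to 43, matching tr M = 43.
So the eigenvalues of A^T A are ≈ 0.0871, 14.5922, 28.3206 (all ≥ 0, as they must be for A^T A). The largest is λ_max ≈ 28.3206, hence ||A||_2 = sqrt(λ_max) ≈ 5.3217.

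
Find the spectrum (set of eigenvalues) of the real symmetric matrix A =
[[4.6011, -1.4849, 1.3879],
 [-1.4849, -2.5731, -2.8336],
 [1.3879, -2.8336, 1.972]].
sigma(A) ≈ {-4, 2, 6}

A is real symmetric, so its spectrum consists of real eigenvalues. Expanding the characteristic polynomial of the displayed matrix gives
  det(λ I - A) = p(λ) = λ^3 + (-4)λ^2 + (-20)λ + (48.0024).
Solving p(λ) = 0 yields eigenvalues ≈ -4, 2, 6. (A is shown rounded to 4 decimals, so these recover the underlying integer eigenvalues to within that precision.)
Verification: the trace of A = 4 equals the sum of eigenvalues 4, and det(A) ≈ -48.0024 matches the eigenvalue product -48.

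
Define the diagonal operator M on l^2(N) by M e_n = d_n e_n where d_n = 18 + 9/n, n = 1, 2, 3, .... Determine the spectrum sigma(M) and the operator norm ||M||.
sigma(M) = {18 + 9/n : n ≥ 1} ∪ {18}; ||M|| = 27

A bounded diagonal operator on l^2 with diagonal entries d_n has spectrum equal to the closure of {d_n : n ≥ 1}: every d_n is an eigenvalue (with eigenvector e_n), so {d_n} ⊂ sigma(M); the spectrum is closed, so its closure is too; and for lambda not in the closure, (M - lambda I) has bounded inverse (the diagonal entries 1/(d_n - lambda) are bounded). For our sequence d_n = 18 + 9/n, n = 1, 2, 3, ...:
  - {d_n} = {18 + 9/n : n ≥ 1}; the only limit point is 18
  - closure = {18 + 9/n : n ≥ 1} ∪ {18}
For the norm: a diagonal operator has ||M|| = sup_n |d_n|. Here d_n = 18 + 9/n is positive and decreasing, so sup_n |d_n| = d_1 = 18 + 9 = 27. So ||M|| = 27.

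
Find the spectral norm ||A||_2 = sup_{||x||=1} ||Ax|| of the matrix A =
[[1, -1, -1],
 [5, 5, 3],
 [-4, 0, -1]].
||A||_2 ≈ 8.3175 (= sqrt(largest eigenvalue of A^T A))

||A||_2 = sigma_max(A) = sqrt(lambda_max(A^T A)). Form the symmetric matrix M = A^T A =
[[42, 24, 18],
 [24, 26, 16],
 [18, 16, 11]].
Its characteristic polynomial (trace, sum of principal 2x2 minors, determinant of M give the coefficients) is
  p(λ) = det(λ I - M) = λ^3 - 79λ^2 + 684λ - 324.
No integer candidate from the rational root theorem (±divisors of 324) is a root, so the roots are irrational. The cubic discriminant is Δ = 1313160336 > 0, so there are three distinct real roots. p(0) = -324 and p(1) = 282 have opposite signs, so a root lies in (0, 1); Newton's method refines it to λ ≈ 0.5027. p(9) = 162 and p(10) = -384 have opposite signs, so a root lies in (9, 10); Newton's method refines it to λ ≈ 9.3168. p(69) = -738 and p(70) = 3456 have opposite signs, so a root lies in (69, 70); Newton's method refines it to λ ≈ 69.1805. Check (Vieta): the three roots sum to 79, matching tr M = 79.
So the eigenvalues of A^T A are ≈ 0.5027, 9.3168, 69.1805 (all ≥ 0, as they must be for A^T A). The largest is λ_max ≈ 69.1805, hence ||A||_2 = sqrt(λ_max) ≈ 8.3175.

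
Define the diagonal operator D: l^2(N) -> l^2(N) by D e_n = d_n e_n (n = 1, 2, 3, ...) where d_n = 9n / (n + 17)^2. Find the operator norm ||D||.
||D|| = 9/68 (attained at n = 17)

For D diagonal, ||D|| = sup_n |d_n|. Treat f(x) = 9x / (x + 17)^2 for real x > 0. By the quotient rule, f'(x) = 9(17 - x)/(x + 17)^3, which is positive for x < 17 and negative for x > 17. So f has a unique maximum at x = 17, and since 17 is a positive integer, the supremum over n ≥ 1 is attained at n = 17: d_17 = 9·17/(17 + 17)^2 = 9·17/1156 = 9/68. Hence ||D|| = 9/68.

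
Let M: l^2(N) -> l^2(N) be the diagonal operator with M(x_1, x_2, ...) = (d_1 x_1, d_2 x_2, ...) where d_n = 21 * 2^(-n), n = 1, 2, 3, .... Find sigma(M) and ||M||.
sigma(M) = {21 * 2^(-n) : n ≥ 1} ∪ {0}; ||M|| = 21/2

A bounded diagonal operator on l^2 with diagonal entries d_n has spectrum equal to the closure of {d_n : n ≥ 1}: every d_n is an eigenvalue (with eigenvector e_n), so {d_n} ⊂ sigma(M); the spectrum is closed, so its closure is too; and for lambda not in the closure, (M - lambda I) has bounded inverse (the diagonal entries 1/(d_n - lambda) are bounded). For our sequence d_n = 21 * 2^(-n), n = 1, 2, 3, ...:
  - {d_n} = {21 * 2^(-n) : n ≥ 1}; the only limit point is 0
  - closure = {21 * 2^(-n) : n ≥ 1} ∪ {0}
For the norm: a diagonal operator has ||M|| = sup_n |d_n|. Here d_n = 21 * 2^(-n) is positive and decreasing, so sup_n |d_n| = d_1 = 21/2. So ||M|| = 21/2.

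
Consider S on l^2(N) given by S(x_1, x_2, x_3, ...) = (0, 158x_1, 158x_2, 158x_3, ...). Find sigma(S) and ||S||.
sigma(S) = closed disk {z in C : |z| ≤ 158}; ||S|| = 158

Note S = 158·U where U is the unit right shift (U x)_k = x_{k-1} (with x_0 := 0); so ||S|| = 158||U|| and sigma(S) = 158·sigma(U). ||S x||^2 = sum_{k≥1} |158x_k|^2 = 24964||x||^2, so ||S|| = 158 and sigma(S) ⊂ {|z| ≤ 158}. For any |lambda| < 158, the equation (S - lambda I) x = 0 forces x_1 = 0, then 158x_k = lambda x_{k+1} ⇒ x = 0, so S has no eigenvalues. But (S - lambda I) is not surjective for |lambda| < 158: solving (S - lambda I) x = e_1 would require x_n proportional to (lambda/158)^(-n), which is not in l^2. So every |lambda| < 158 lies in the residual spectrum. The boundary |lambda| = 158 is in the approximate point spectrum (the spectrum is closed). Hence sigma(S) is the closed disk of radius 158.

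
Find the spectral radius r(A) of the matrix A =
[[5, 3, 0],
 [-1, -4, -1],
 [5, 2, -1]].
r(A) ≈ 4.3324

The eigenvalues of A are the roots of its characteristic polynomial. With M = A (coefficients from the trace, the sum of principal 2x2 minors, and det A):
  p(λ) = det(λ I - M) = λ^3 - 16λ - 12.
No integer candidate from the rational root theorem (±divisors of 12) is a root, so the roots are irrational. The cubic discriminant is Δ = 12496 > 0, so there are three distinct real roots. p(-4) = -12 and p(-3) = 9 have opposite signs, so a root lies in (-4, -3); Newton's method refines it to λ ≈ -3.5528. p(-1) = 3 and p(0) = -12 have opposite signs, so a root lies in (-1, 0); Newton's method refines it to λ ≈ -0.7796. p(4) = -12 and p(5) = 33 have opposite signs, so a root lies in (4, 5); Newton's method refines it to λ ≈ 4.3324. Check (Vieta): the three roots sum to 0, matching tr M = 0.
Thus the eigenvalues (to 4 decimals) are -3.5528 (modulus 3.5528); -0.7796 (modulus 0.7796); 4.3324 (modulus 4.3324). The spectral radius is the largest modulus: r(A) ≈ 4.3324. (Cross-check: r(A) ≤ ||A||_2 ≈ 8.4311; equality holds whenever A is normal, though it can also hold for some non-normal A.)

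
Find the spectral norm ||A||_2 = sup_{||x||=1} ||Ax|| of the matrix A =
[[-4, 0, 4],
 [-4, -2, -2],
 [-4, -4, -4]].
||A||_2 ≈ 8.4096 (= sqrt(largest eigenvalue of A^T A))

||A||_2 = sigma_max(A) = sqrt(lambda_max(A^T A)). Form the symmetric matrix M = A^T A =
[[48, 24, 8],
 [24, 20, 20],
 [8, 20, 36]].
Its characteristic polynomial (trace, sum of principal 2x2 minors, determinant of M give the coefficients) is
  p(λ) = det(λ I - M) = λ^3 - 104λ^2 + 2368λ - 1024.
No integer candidate from the rational root theorem (±divisors of 1024) is a root, so the roots are irrational. The cubic discriminant is Δ = 7439908864 > 0, so there are three distinct real roots. p(0) = -1024 and p(1) = 1241 have opposite signs, so a root lies in (0, 1); Newton's method refines it to λ ≈ 0.4409. p(32) = 1024 and p(33) = -199 have opposite signs, so a root lies in (32, 33); Newton's method refines it to λ ≈ 32.838. p(70) = -1864 and p(71) = 751 have opposite signs, so a root lies in (70, 71); Newton's method refines it to λ ≈ 70.7211. Check (Vieta): the three roots sum to 104, matching tr M = 104.
So the eigenvalues of A^T A are ≈ 0.4409, 32.838, 70.7211 (all ≥ 0, as they must be for A^T A). The largest is λ_max ≈ 70.7211, hence ||A||_2 = sqrt(λ_max) ≈ 8.4096.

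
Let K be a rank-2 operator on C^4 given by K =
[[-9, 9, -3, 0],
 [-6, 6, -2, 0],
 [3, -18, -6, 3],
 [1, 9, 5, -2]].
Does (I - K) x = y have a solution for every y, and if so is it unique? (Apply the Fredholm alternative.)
(I - K) is invertible (det(I - K) = 6 ≠ 0), so for every y in C^4 the equation (I - K) x = y has a unique solution.

K has rank 2 and factors as K = U V^T = u1 v1^T + u2 v2^T with u1 = (3, 2, -3, 1), v1 = (-3, 3, -1, 0), u2 = (0, 0, 3, -2), v2 = (-2, -3, -3, 1) (multiplying out reproduces the displayed K). The nonzero eigenvalues of U V^T coincide with those of the 2 x 2 matrix G = V^T U = [[v1·u1, v1·u2], [v2·u1, v2·u2]] = [[0, -3], [-2, -11]], and by the Sylvester determinant identity det(I_4 - U V^T) = det(I_2 - V^T U) = det([[1, 3], [2, 12]]) = (1)(12) - (3)(2) = 6. (Direct check: I - K =
[[10, -9, 3, 0],
 [6, -5, 2, 0],
 [-3, 18, 7, -3],
 [-1, -9, -5, 3]]
has determinant 6.) The finite-dimensional Fredholm alternative says: either (I - K) is invertible, or ker(I - K) ≠ {0} and then range(I - K) = ker((I - K)^*)^⊥, with dim ker(I - K) = dim ker((I - K)^*). Since det(I - K) ≠ 0, 1 is not an eigenvalue of K and ker(I - K) = {0}, so we are in the first case: for every y there is a unique x = (I - K)^(-1) y. (Explicitly, by the Woodbury identity, (I - U V^T)^(-1) = I + U (I_2 - G)^(-1) V^T.)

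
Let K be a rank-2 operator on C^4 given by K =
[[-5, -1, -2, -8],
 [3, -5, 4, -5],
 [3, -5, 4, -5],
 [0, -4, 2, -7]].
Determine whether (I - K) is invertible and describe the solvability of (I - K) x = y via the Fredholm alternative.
(I - K) is invertible (det(I - K) = 60 ≠ 0), so for every y in C^4 the equation (I - K) x = y has a unique solution.

K has rank 2 and factors as K = U V^T = u1 v1^T + u2 v2^T with u1 = (2, 3, 3, 3), v1 = (-1, -1, 0, -3), u2 = (-1, 2, 2, 1), v2 = (3, -1, 2, 2) (multiplying out reproduces the displayed K). The nonzero eigenvalues of U V^T coincide with those of the 2 x 2 matrix G = V^T U = [[v1·u1, v1·u2], [v2·u1, v2·u2]] = [[-14, -4], [15, 1]], and by the Sylvester determinant identity det(I_4 - U V^T) = det(I_2 - V^T U) = det([[15, 4], [-15, 0]]) = (15)(0) - (4)(-15) = 60. (Direct check: I - K =
[[6, 1, 2, 8],
 [-3, 6, -4, 5],
 [-3, 5, -3, 5],
 [0, 4, -2, 8]]
has determinant 60.) The finite-dimensional Fredholm alternative says: either (I - K) is invertible, or ker(I - K) ≠ {0} and then range(I - K) = ker((I - K)^*)^⊥, with dim ker(I - K) = dim ker((I - K)^*). Since det(I - K) ≠ 0, 1 is not an eigenvalue of K and ker(I - K) = {0}, so we are in the first case: for every y there is a unique x = (I - K)^(-1) y. (Explicitly, by the Woodbury identity, (I - U V^T)^(-1) = I + U (I_2 - G)^(-1) V^T.)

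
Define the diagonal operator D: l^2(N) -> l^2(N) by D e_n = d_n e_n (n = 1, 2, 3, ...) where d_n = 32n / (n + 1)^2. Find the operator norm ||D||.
||D|| = 8 (attained at n = 1)

For D diagonal, ||D|| = sup_n |d_n|. Treat f(x) = 32x / (x + 1)^2 for real x > 0. By the quotient rule, f'(x) = 32(1 - x)/(x + 1)^3, which is positive for x < 1 and negative for x > 1. So f has a unique maximum at x = 1, and since 1 is a positive integer, the supremum over n ≥ 1 is attained at n = 1: d_1 = 32·1/(1 + 1)^2 = 32·1/4 = 8. Hence ||D|| = 8.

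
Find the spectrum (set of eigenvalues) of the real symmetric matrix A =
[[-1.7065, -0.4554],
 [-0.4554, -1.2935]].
sigma(A) ≈ {-2, -1}

A is real symmetric, so its spectrum consists of real eigenvalues. Expanding the characteristic polynomial of the displayed matrix gives
  det(λ I - A) = p(λ) = λ^2 + (3)λ + (2).
Solving p(λ) = 0 yields eigenvalues ≈ -2, -1. (A is shown rounded to 4 decimals, so these recover the underlying integer eigenvalues to within that precision.)
Verification: the trace of A = -3 equals the sum of eigenvalues -3, and det(A) ≈ 2.0000 matches the eigenvalue product 2.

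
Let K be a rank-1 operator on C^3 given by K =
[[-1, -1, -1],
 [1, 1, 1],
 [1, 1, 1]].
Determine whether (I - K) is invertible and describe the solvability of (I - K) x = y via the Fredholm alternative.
(I - K) is singular (det(I - K) = 0, i.e. 1 ∈ sigma(K)). (I - K) x = y is solvable iff y ⊥ ker((I - K)^*) = span{(-1, -1, -1)}, i.e. iff -y_1 - y_2 - y_3 = 0. When solvable, the solutions are x = y + c·(1, -1, -1), c arbitrary (ker(I - K) = span{(1, -1, -1)}, dimension 1).

K has rank 1, so it is an outer product K = u v^T: every row of K is a multiple of one row vector. Reading off the entries, u = (1, -1, -1) and v = (-1, -1, -1) (row i of K equals u_i·v^T). A rank-one matrix u v^T satisfies K u = u (v·u) and kills the (2)-dimensional subspace v^⊥, so its characteristic polynomial is lambda^2 (lambda - v·u) with v·u = tr K = 1. Hence the eigenvalues of I - K are 1 (multiplicity 2) and 1 - (1) = 0, so det(I - K) = 0. (Direct check: I - K =
[[2, 1, 1],
 [-1, 0, -1],
 [-1, -1, 0]]
has determinant 0.) So 1 is an eigenvalue of K and (I - K) is not invertible. The finite-dimensional Fredholm alternative says: either (I - K) is invertible, or ker(I - K) ≠ {0} and then range(I - K) = ker((I - K)^*)^⊥, with dim ker(I - K) = dim ker((I - K)^*). We are in the second case, so we need both kernels. Kernel of I - K: (I - K) u = u - u (v·u) = u - u = 0, so ker(I - K) = span{u} = span{(1, -1, -1)} (it is exactly 1-dimensional because rank(I - K) = 2). Kernel of the adjoint: K is real, so (I - K)^* = I - K^T = I - v u^T, and (I - v u^T) v = v - v (u·v) = 0; hence ker((I - K)^*) = span{v} = span{(-1, -1, -1)}. Therefore (I - K) x = y is solvable iff <y, v> = 0, i.e. iff -y_1 - y_2 - y_3 = 0. When this holds, K y = u (v·y) = 0, so (I - K) y = y and x = y is a particular solution; the full solution set is the line x = y + c·u = y + c·(1, -1, -1), c ∈ C.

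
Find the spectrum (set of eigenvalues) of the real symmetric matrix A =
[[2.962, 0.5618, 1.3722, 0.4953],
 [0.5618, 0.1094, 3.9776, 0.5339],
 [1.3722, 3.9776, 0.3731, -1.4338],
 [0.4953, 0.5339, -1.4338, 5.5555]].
sigma(A) ≈ {-4, 2, 5, 6}

A is real symmetric, so its spectrum consists of real eigenvalues. Expanding the characteristic polynomial of the displayed matrix gives
  det(λ I - A) = p(λ) = λ^4 + (-9)λ^3 + (0)λ^2 + (148)λ + (-240).
Solving p(λ) = 0 yields eigenvalues ≈ -4, 2, 5, 6. (A is shown rounded to 4 decimals, so these recover the underlying integer eigenvalues to within that precision.)
Verification: the trace of A = 9 equals the sum of eigenvalues 9, and det(A) ≈ -239.9996 matches the eigenvalue product -240.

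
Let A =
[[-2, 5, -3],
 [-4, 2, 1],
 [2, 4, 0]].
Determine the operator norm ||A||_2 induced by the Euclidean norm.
||A||_2 ≈ 7.2701 (= sqrt(largest eigenvalue of A^T A))

||A||_2 = sigma_max(A) = sqrt(lambda_max(A^T A)). Form the symmetric matrix M = A^T A =
[[24, -10, 2],
 [-10, 45, -13],
 [2, -13, 10]].
Its characteristic polynomial (trace, sum of principal 2x2 minors, determinant of M give the coefficients) is
  p(λ) = det(λ I - M) = λ^3 - 79λ^2 + 1497λ - 6084.
No integer candidate from the rational root theorem (±divisors of 6084) is a root, so the roots are irrational. The cubic discriminant is Δ = 520189317 > 0, so there are three distinct real roots. p(5) = -449 and p(6) = 270 have opposite signs, so a root lies in (5, 6); Newton's method refines it to λ ≈ 5.6037. p(20) = 256 and p(21) = -225 have opposite signs, so a root lies in (20, 21); Newton's method refines it to λ ≈ 20.5412. p(52) = -1248 and p(53) = 223 have opposite signs, so a root lies in (52, 53); Newton's method refines it to λ ≈ 52.855. Check (Vieta): the three roots sum to 79, matching tr M = 79.
So the eigenvalues of A^T A are ≈ 5.6037, 20.5412, 52.855 (all ≥ 0, as they must be for A^T A). The largest is λ_max ≈ 52.855, hence ||A||_2 = sqrt(λ_max) ≈ 7.2701.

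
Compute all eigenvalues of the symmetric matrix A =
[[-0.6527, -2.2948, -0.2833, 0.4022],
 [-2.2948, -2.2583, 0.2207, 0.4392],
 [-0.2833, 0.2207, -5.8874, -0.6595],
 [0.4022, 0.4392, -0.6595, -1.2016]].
sigma(A) ≈ {-6, -4, -1, 1}

A is real symmetric, so its spectrum consists of real eigenvalues. Expanding the characteristic polynomial of the displayed matrix gives
  det(λ I - A) = p(λ) = λ^4 + (10)λ^3 + (23)λ^2 + (-10.001)λ + (-24).
Solving p(λ) = 0 yields eigenvalues ≈ -6, -4, -1, 1. (A is shown rounded to 4 decimals, so these recover the underlying integer eigenvalues to within that precision.)
Verification: the trace of A = -10 equals the sum of eigenvalues -10, and det(A) ≈ -23.9994 matches the eigenvalue product -24.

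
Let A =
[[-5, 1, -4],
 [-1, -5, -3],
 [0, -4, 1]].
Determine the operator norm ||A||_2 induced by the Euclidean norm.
||A||_2 ≈ 7.1883 (= sqrt(largest eigenvalue of A^T A))

||A||_2 = sigma_max(A) = sqrt(lambda_max(A^T A)). Form the symmetric matrix M = A^T A =
[[26, 0, 23],
 [0, 42, 7],
 [23, 7, 26]].
Its characteristic polynomial (trace, sum of principal 2x2 minors, determinant of M give the coefficients) is
  p(λ) = det(λ I - M) = λ^3 - 94λ^2 + 2282λ - 4900.
No integer candidate from the rational root theorem (±divisors of 4900) is a root, so the roots are irrational. The cubic discriminant is Δ = 471292192 > 0, so there are three distinct real roots. p(2) = -704 and p(3) = 1127 have opposite signs, so a root lies in (2, 3); Newton's method refines it to λ ≈ 2.3734. p(39) = 443 and p(40) = -20 have opposite signs, so a root lies in (39, 40); Newton's method refines it to λ ≈ 39.9545. p(51) = -361 and p(52) = 196 have opposite signs, so a root lies in (51, 52); Newton's method refines it to λ ≈ 51.6721. Check (Vieta): the three roots sum to 94, matching tr M = 94.
So the eigenvalues of A^T A are ≈ 2.3734, 39.9545, 51.6721 (all ≥ 0, as they must be for A^T A). The largest is λ_max ≈ 51.6721, hence ||A||_2 = sqrt(λ_max) ≈ 7.1883.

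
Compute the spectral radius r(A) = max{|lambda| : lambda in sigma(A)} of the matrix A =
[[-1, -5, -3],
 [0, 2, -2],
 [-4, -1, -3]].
r(A) ≈ 6.3662

The eigenvalues of A are the roots of its characteristic polynomial. With M = A (coefficients from the trace, the sum of principal 2x2 minors, and det A):
  p(λ) = det(λ I - M) = λ^3 + 2λ^2 - 19λ + 56.
No integer candidate from the rational root theorem (±divisors of 56) is a root, so the roots are irrational. The cubic discriminant is Δ = -95888 < 0, so there is one real root and a complex-conjugate pair. p(-7) = -56 and p(-6) = 26 have opposite signs, so a root lies in (-7, -6); Newton's method refines it to λ ≈ -6.3662. Dividing out (λ - (-6.3662)) leaves approximately λ^2 - 4.3662λ + 8.7964. For λ^2 - 4.3662λ + 8.7964 the discriminant is -16.1217. It is negative, so the remaining roots are the complex-conjugate pair λ ≈ 2.1831 ± 2.0076i. Their product equals the constant term, so |λ|^2 ≈ 8.7964 and |λ| ≈ 2.9659.
Thus the eigenvalues (to 4 decimals) are -6.3662 (modulus 6.3662); 2.1831 ± 2.0076i (modulus 2.9659). The spectral radius is the largest modulus: r(A) ≈ 6.3662. (Cross-check: r(A) ≤ ||A||_2 ≈ 7.0047; equality holds whenever A is normal, though it can also hold for some non-normal A.)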